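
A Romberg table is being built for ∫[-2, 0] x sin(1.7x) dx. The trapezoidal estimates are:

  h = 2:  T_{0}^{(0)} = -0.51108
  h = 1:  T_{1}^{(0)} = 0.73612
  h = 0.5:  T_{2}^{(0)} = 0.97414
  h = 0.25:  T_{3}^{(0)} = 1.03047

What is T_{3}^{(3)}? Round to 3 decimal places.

1.049

T_{1}^{(1)} = 0.73612 + (0.73612 − (-0.51108))/3 = 1.15185
T_{2}^{(1)} = (4·0.97414 − 0.73612) / 3 = 1.05348
T_{3}^{(1)} = (4·1.03047 − 0.97414) / 3 = 1.04925
T_{2}^{(2)} = 1.05348 + (1.05348 − 1.15185)/15 = 1.04692
T_{3}^{(2)} = (16·1.04925 − 1.05348) / 15 = 1.04897
T_{3}^{(3)} = (64·1.04897 − 1.04692) / 63 = 1.04900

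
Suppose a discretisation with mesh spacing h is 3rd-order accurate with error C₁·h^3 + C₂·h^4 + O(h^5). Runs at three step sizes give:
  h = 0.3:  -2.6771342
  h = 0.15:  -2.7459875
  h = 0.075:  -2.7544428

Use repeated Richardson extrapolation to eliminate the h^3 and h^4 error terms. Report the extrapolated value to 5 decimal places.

First eliminate the h^3 term (factor 2^3 = 8):
  B₁ = (8·(-2.7459875) − (-2.6771342))/7 = -2.7558237
  B₂ = (8·(-2.7544428) − (-2.7459875))/7 = -2.7556507
Then eliminate the h^4 term (factor 2^4 = 16):
  (16·(-2.7556507) − (-2.7558237))/15 = -2.7556392

-2.75564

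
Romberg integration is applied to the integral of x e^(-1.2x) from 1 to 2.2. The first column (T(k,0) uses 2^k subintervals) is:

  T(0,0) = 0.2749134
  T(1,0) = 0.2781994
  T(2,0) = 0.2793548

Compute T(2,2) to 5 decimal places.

Richardson extrapolation on the trapezoidal column (denominator 4−1=3):
T(1,1) = (4·0.2781994 − 0.2749134) / 3 = 0.2792947
T(2,1) = 0.2793548 + (0.2793548 − 0.2781994)/3 = 0.2797399
T(2,2) = (16·0.2797399 − 0.2792947) / 15 = 0.2797696

0.27977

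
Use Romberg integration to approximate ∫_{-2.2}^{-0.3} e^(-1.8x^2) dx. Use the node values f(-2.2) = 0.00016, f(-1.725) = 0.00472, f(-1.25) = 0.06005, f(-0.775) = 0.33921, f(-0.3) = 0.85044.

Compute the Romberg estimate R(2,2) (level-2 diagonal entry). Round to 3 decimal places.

R(0,0) (trapezoid, 1 panel, h=1.9000): 0.80807
R(1,0) (trapezoid, 2 panels, h=0.9500): 0.46108
R(2,0) (trapezoid, 4 panels, h=0.4750): 0.39391
R(1,1) = 0.46108 + (0.46108 − 0.80807)/3 = 0.34542
R(2,1) = 0.39391 + (0.39391 − 0.46108)/3 = 0.37152
R(2,2) = 0.37152 + (0.37152 − 0.34542)/15 = 0.37326

0.373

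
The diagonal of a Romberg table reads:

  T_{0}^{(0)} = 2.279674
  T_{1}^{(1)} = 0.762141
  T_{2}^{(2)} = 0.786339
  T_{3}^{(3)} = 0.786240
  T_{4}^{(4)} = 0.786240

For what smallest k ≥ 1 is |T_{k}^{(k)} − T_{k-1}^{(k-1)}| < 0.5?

|T_{1}^{(1)} − T_{0}^{(0)}| = 1.517533 ≥ 0.5
|T_{2}^{(2)} − T_{1}^{(1)}| = 0.024198 < 0.5

k = 2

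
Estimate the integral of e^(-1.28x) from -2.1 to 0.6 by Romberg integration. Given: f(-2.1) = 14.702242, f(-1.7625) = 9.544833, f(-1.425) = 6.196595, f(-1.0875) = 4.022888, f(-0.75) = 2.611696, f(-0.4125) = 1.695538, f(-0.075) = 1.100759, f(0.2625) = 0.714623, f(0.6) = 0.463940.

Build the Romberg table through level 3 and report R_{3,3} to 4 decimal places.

11.1237

R_{0,0} (trapezoid, 1 panel, h=2.7000): 20.474346
R_{1,0} (trapezoid, 2 panels, h=1.3500): 13.762962
R_{2,0} (trapezoid, 4 panels, h=0.6750): 11.807195
R_{3,0} (trapezoid, 8 panels, h=0.3375): 11.296133
R_{1,1} = 13.762962 + (13.762962 − 20.474346)/3 = 11.525834
R_{2,1} = 11.807195 + (11.807195 − 13.762962)/3 = 11.155273
R_{3,1} = 11.296133 + (11.296133 − 11.807195)/3 = 11.125779
R_{2,2} = 11.155273 + (11.155273 − 11.525834)/15 = 11.130569
R_{3,2} = 11.125779 + (11.125779 − 11.155273)/15 = 11.123813
R_{3,3} = 11.123813 + (11.123813 − 11.130569)/63 = 11.123706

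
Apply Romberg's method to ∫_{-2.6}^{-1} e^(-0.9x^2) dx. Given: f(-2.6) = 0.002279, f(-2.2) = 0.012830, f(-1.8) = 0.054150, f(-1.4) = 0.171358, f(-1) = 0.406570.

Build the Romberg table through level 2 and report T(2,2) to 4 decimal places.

0.1672

T(0,0) (trapezoid, 1 panel, h=1.6000): 0.327079
T(1,0) (trapezoid, 2 panels, h=0.8000): 0.206860
T(2,0) (trapezoid, 4 panels, h=0.4000): 0.177105
T(1,1) = 0.206860 + (0.206860 − 0.327079)/3 = 0.166787
T(2,1) = 0.177105 + (0.177105 − 0.206860)/3 = 0.167187
T(2,2) = 0.167187 + (0.167187 − 0.166787)/15 = 0.167214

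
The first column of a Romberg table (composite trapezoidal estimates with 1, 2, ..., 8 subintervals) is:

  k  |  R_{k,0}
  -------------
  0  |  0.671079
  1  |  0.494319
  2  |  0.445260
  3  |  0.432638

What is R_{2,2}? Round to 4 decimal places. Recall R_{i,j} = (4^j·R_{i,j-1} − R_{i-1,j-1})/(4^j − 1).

0.4285

Richardson extrapolation on the trapezoidal column (denominator 4−1=3):
R_{1,1} = 0.494319 + (0.494319 − 0.671079)/3 = 0.435399
R_{2,1} = (4·0.445260 − 0.494319) / 3 = 0.428907
R_{2,2} = 0.428907 + (0.428907 − 0.435399)/15 = 0.428474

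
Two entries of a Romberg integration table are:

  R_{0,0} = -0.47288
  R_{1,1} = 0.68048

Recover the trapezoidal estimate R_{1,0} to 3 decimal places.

0.392

From R_{1,1} = (4·R_{1,0} − R_{0,0})/3, solve for R_{1,0}:
4·R_{1,0} = 3·0.68048 + (-0.47288) = 1.56856
R_{1,0} = 0.39214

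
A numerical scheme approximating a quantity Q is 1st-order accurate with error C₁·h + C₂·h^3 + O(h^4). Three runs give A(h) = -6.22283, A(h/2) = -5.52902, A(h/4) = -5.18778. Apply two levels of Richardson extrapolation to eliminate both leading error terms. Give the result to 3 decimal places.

First eliminate the h term (factor 2^1 = 2):
  B₁ = (2·(-5.52902) − (-6.22283))/1 = -4.83521
  B₂ = (2·(-5.18778) − (-5.52902))/1 = -4.84654
Then eliminate the h^3 term (factor 2^3 = 8):
  (8·(-4.84654) − (-4.83521))/7 = -4.84816

-4.848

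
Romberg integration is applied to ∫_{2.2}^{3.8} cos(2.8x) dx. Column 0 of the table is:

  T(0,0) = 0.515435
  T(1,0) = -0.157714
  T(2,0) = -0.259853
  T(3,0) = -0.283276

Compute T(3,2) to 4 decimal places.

-0.2909

Richardson extrapolation on the trapezoidal column (denominator 4−1=3):
T(2,1) = (4·(-0.259853) − (-0.157714)) / 3 = -0.293899
T(3,1) = -0.283276 + (-0.283276 − (-0.259853))/3 = -0.291084
T(3,2) = -0.291084 + (-0.291084 − (-0.293899))/15 = -0.290896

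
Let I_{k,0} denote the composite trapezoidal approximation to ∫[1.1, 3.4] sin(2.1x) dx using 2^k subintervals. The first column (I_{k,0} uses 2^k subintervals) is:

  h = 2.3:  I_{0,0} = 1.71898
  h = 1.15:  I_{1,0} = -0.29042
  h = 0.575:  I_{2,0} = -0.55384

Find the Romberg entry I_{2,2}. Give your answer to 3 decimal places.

-0.620

Richardson extrapolation on the trapezoidal column (denominator 4−1=3):
I_{1,1} = -0.29042 + (-0.29042 − 1.71898)/3 = -0.96022
I_{2,1} = (4·(-0.55384) − (-0.29042)) / 3 = -0.64165
I_{2,2} = -0.64165 + (-0.64165 − (-0.96022))/15 = -0.62041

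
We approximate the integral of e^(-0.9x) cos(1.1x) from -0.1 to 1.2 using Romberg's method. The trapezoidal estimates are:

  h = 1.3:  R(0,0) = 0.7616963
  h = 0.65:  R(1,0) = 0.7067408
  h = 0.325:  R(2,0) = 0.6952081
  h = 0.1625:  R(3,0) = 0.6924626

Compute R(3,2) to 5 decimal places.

Richardson extrapolation on the trapezoidal column (denominator 4−1=3):
R(2,1) = (4·0.6952081 − 0.7067408) / 3 = 0.6913639
R(3,1) = (4·0.6924626 − 0.6952081) / 3 = 0.6915474
R(3,2) = (16·0.6915474 − 0.6913639) / 15 = 0.6915596

0.69156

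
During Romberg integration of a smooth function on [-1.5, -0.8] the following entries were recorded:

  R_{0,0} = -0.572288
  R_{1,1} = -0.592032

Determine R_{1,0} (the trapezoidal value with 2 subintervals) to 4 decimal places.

-0.5871

From R_{1,1} = (4·R_{1,0} − R_{0,0})/3, solve for R_{1,0}:
4·R_{1,0} = 3·(-0.592032) + (-0.572288) = -2.348384
R_{1,0} = -0.587096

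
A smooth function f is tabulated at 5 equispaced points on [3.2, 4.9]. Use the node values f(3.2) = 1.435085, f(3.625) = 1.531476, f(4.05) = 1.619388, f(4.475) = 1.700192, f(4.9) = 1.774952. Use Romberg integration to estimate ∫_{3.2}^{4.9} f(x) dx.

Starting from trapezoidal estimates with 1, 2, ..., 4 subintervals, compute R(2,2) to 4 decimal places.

2.7449

R(0,0) (trapezoid, 1 panel, h=1.7000): 2.728531
R(1,0) (trapezoid, 2 panels, h=0.8500): 2.740746
R(2,0) (trapezoid, 4 panels, h=0.4250): 2.743832
R(1,1) = 2.740746 + (2.740746 − 2.728531)/3 = 2.744818
R(2,1) = 2.743832 + (2.743832 − 2.740746)/3 = 2.744861
R(2,2) = 2.744861 + (2.744861 − 2.744818)/15 = 2.744864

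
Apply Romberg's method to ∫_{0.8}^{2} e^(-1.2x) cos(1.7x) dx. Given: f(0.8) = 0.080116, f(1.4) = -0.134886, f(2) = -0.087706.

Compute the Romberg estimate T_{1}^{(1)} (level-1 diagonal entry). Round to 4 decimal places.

T_{0}^{(0)} (trapezoid, 1 panel, h=1.2000): -0.004554
T_{1}^{(0)} (trapezoid, 2 panels, h=0.6000): -0.083209
T_{1}^{(1)} = -0.083209 + (-0.083209 − (-0.004554))/3 = -0.109427

-0.1094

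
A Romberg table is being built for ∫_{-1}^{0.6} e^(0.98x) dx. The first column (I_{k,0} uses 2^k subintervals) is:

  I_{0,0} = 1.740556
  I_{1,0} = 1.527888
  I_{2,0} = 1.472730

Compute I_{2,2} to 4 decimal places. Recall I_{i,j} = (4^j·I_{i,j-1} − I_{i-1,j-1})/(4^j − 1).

1.4542

I_{1,1} = (4·1.527888 − 1.740556) / 3 = 1.456999
I_{2,1} = 1.472730 + (1.472730 − 1.527888)/3 = 1.454344
I_{2,2} = (16·1.454344 − 1.456999) / 15 = 1.454167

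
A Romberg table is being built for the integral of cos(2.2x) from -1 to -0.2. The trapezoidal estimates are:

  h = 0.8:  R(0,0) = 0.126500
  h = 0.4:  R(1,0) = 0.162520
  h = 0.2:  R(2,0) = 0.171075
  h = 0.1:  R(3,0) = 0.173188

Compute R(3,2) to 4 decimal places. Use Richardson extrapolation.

0.1739

R(2,1) = 0.171075 + (0.171075 − 0.162520)/3 = 0.173927
R(3,1) = 0.173188 + (0.173188 − 0.171075)/3 = 0.173892
R(3,2) = (16·0.173892 − 0.173927) / 15 = 0.173890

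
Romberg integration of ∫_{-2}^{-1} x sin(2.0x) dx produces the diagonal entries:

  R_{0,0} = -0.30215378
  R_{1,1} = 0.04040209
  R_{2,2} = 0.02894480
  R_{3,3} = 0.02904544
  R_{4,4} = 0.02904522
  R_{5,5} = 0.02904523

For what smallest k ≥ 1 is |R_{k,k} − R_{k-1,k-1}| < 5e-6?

k = 4

|R_{1,1} − R_{0,0}| = 0.34255587 ≥ 5e-6
|R_{2,2} − R_{1,1}| = 0.01145729 ≥ 5e-6
|R_{3,3} − R_{2,2}| = 0.00010064 ≥ 5e-6
|R_{4,4} − R_{3,3}| = 0.00000022 < 5e-6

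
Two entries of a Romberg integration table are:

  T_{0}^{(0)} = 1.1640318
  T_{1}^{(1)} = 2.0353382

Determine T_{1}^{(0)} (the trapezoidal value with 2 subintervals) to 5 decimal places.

1.81751

From T_{1}^{(1)} = (4·T_{1}^{(0)} − T_{0}^{(0)})/3, solve for T_{1}^{(0)}:
4·T_{1}^{(0)} = 3·2.0353382 + 1.1640318 = 7.2700464
T_{1}^{(0)} = 1.8175116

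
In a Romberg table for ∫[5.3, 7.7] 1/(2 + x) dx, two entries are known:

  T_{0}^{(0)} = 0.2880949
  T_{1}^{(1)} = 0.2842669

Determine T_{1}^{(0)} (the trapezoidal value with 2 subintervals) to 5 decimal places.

From T_{1}^{(1)} = (4·T_{1}^{(0)} − T_{0}^{(0)})/3, solve for T_{1}^{(0)}:
4·T_{1}^{(0)} = 3·0.2842669 + 0.2880949 = 1.1408956
T_{1}^{(0)} = 0.2852239

0.28522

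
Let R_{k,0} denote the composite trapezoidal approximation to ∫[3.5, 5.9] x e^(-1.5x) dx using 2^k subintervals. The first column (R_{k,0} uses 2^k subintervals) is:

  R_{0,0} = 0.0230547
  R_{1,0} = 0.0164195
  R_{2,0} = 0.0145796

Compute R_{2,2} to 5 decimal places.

Richardson extrapolation on the trapezoidal column (denominator 4−1=3):
R_{1,1} = (4·0.0164195 − 0.0230547) / 3 = 0.0142078
R_{2,1} = 0.0145796 + (0.0145796 − 0.0164195)/3 = 0.0139663
R_{2,2} = (16·0.0139663 − 0.0142078) / 15 = 0.0139502
(Column j=1 coincides with Simpson's rule on the same nodes.)

0.01395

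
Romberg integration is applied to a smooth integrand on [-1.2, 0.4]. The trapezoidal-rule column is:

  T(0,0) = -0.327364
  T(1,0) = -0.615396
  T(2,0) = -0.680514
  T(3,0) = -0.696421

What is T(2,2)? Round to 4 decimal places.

-0.7016

Richardson extrapolation on the trapezoidal column (denominator 4−1=3):
T(1,1) = (4·(-0.615396) − (-0.327364)) / 3 = -0.711407
T(2,1) = -0.680514 + (-0.680514 − (-0.615396))/3 = -0.702220
T(2,2) = -0.702220 + (-0.702220 − (-0.711407))/15 = -0.701608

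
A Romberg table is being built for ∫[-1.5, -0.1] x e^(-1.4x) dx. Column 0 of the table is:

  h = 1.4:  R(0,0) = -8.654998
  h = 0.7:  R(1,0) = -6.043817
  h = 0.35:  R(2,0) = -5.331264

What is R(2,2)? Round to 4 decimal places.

R(1,1) = -6.043817 + (-6.043817 − (-8.654998))/3 = -5.173423
R(2,1) = (4·(-5.331264) − (-6.043817)) / 3 = -5.093746
R(2,2) = -5.093746 + (-5.093746 − (-5.173423))/15 = -5.088434
(Column j=1 coincides with Simpson's rule on the same nodes.)

-5.0884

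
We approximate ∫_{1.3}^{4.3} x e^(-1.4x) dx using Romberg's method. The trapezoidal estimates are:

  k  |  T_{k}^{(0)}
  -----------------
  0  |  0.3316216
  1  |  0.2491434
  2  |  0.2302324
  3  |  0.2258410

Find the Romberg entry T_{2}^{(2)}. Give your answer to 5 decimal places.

0.22408

T_{1}^{(1)} = (4·0.2491434 − 0.3316216) / 3 = 0.2216507
T_{2}^{(1)} = (4·0.2302324 − 0.2491434) / 3 = 0.2239287
T_{2}^{(2)} = (16·0.2239287 − 0.2216507) / 15 = 0.2240806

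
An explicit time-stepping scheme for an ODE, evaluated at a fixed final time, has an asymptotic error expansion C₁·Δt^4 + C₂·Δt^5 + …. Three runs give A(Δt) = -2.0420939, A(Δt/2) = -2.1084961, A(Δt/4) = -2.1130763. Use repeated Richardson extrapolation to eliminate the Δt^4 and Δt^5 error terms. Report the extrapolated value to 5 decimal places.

First eliminate the Δt^4 term (factor 2^4 = 16):
  B₁ = (16·(-2.1084961) − (-2.0420939))/15 = -2.1129229
  B₂ = (16·(-2.1130763) − (-2.1084961))/15 = -2.1133816
Then eliminate the Δt^5 term (factor 2^5 = 32):
  (32·(-2.1133816) − (-2.1129229))/31 = -2.1133964

-2.11340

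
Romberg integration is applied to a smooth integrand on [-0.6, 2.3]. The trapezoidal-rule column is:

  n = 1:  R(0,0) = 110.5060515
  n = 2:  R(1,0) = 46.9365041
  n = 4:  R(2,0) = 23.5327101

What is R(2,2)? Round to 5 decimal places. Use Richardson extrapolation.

Richardson extrapolation on the trapezoidal column (denominator 4−1=3):
R(1,1) = 46.9365041 + (46.9365041 − 110.5060515)/3 = 25.7466550
R(2,1) = (4·23.5327101 − 46.9365041) / 3 = 15.7314454
R(2,2) = (16·15.7314454 − 25.7466550) / 15 = 15.0637648

15.06376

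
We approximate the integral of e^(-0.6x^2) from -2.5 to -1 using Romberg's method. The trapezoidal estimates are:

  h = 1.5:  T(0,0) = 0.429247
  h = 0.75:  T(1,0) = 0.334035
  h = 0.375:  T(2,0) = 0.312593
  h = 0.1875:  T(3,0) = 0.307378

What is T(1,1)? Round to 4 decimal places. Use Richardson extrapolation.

Richardson extrapolation on the trapezoidal column (denominator 4−1=3):
T(1,1) = (4·0.334035 − 0.429247) / 3 = 0.302298
(Column j=1 coincides with Simpson's rule on the same nodes.)

0.3023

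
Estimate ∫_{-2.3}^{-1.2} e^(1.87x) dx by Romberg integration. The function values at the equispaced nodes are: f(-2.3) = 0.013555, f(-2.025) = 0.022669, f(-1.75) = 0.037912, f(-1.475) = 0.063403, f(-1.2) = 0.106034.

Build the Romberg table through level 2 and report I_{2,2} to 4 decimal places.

I_{0,0} (trapezoid, 1 panel, h=1.1000): 0.065774
I_{1,0} (trapezoid, 2 panels, h=0.5500): 0.053739
I_{2,0} (trapezoid, 4 panels, h=0.2750): 0.050539
I_{1,1} = 0.053739 + (0.053739 − 0.065774)/3 = 0.049727
I_{2,1} = 0.050539 + (0.050539 − 0.053739)/3 = 0.049472
I_{2,2} = 0.049472 + (0.049472 − 0.049727)/15 = 0.049455

0.0495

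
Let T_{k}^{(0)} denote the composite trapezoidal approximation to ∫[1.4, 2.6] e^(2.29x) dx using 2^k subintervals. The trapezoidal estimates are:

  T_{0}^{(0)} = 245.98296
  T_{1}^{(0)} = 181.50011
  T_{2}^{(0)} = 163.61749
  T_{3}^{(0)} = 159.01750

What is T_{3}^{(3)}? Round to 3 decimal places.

157.472

Richardson extrapolation on the trapezoidal column (denominator 4−1=3):
T_{1}^{(1)} = 181.50011 + (181.50011 − 245.98296)/3 = 160.00583
T_{2}^{(1)} = (4·163.61749 − 181.50011) / 3 = 157.65662
T_{3}^{(1)} = (4·159.01750 − 163.61749) / 3 = 157.48417
T_{2}^{(2)} = (16·157.65662 − 160.00583) / 15 = 157.50001
T_{3}^{(2)} = 157.48417 + (157.48417 − 157.65662)/15 = 157.47267
T_{3}^{(3)} = (64·157.47267 − 157.50001) / 63 = 157.47224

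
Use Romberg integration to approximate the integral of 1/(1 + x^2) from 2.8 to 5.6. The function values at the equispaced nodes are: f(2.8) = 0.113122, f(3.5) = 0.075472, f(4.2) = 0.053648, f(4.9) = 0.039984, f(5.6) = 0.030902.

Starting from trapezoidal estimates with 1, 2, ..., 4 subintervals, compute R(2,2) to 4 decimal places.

0.1663

R(0,0) (trapezoid, 1 panel, h=2.8000): 0.201634
R(1,0) (trapezoid, 2 panels, h=1.4000): 0.175924
R(2,0) (trapezoid, 4 panels, h=0.7000): 0.168781
R(1,1) = 0.175924 + (0.175924 − 0.201634)/3 = 0.167354
R(2,1) = 0.168781 + (0.168781 − 0.175924)/3 = 0.166400
R(2,2) = 0.166400 + (0.166400 − 0.167354)/15 = 0.166336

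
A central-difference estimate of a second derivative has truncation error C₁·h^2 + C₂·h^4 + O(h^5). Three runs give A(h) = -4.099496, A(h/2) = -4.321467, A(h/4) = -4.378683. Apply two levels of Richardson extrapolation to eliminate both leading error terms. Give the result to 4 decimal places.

First eliminate the h^2 term (factor 2^2 = 4):
  B₁ = (4·(-4.321467) − (-4.099496))/3 = -4.395457
  B₂ = (4·(-4.378683) − (-4.321467))/3 = -4.397755
Then eliminate the h^4 term (factor 2^4 = 16):
  (16·(-4.397755) − (-4.395457))/15 = -4.397908

-4.3979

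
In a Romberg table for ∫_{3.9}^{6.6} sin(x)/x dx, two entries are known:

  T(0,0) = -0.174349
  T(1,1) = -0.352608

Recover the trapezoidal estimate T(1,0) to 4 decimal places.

From T(1,1) = (4·T(1,0) − T(0,0))/3, solve for T(1,0):
4·T(1,0) = 3·(-0.352608) + (-0.174349) = -1.232173
T(1,0) = -0.308043

-0.3080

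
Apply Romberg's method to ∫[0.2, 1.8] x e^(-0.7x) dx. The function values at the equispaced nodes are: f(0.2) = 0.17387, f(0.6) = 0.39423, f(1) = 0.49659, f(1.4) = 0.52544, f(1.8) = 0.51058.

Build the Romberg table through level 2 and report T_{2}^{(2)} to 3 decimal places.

0.714

T_{0}^{(0)} (trapezoid, 1 panel, h=1.6000): 0.54756
T_{1}^{(0)} (trapezoid, 2 panels, h=0.8000): 0.67105
T_{2}^{(0)} (trapezoid, 4 panels, h=0.4000): 0.70339
T_{1}^{(1)} = 0.67105 + (0.67105 − 0.54756)/3 = 0.71221
T_{2}^{(1)} = 0.70339 + (0.70339 − 0.67105)/3 = 0.71417
T_{2}^{(2)} = 0.71417 + (0.71417 − 0.71221)/15 = 0.71430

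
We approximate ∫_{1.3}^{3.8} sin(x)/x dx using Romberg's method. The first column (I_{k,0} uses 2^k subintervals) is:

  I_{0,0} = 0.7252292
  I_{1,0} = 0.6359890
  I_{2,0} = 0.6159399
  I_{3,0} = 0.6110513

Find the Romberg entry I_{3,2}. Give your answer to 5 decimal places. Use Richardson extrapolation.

0.60943

Richardson extrapolation on the trapezoidal column (denominator 4−1=3):
I_{2,1} = 0.6159399 + (0.6159399 − 0.6359890)/3 = 0.6092569
I_{3,1} = (4·0.6110513 − 0.6159399) / 3 = 0.6094218
I_{3,2} = (16·0.6094218 − 0.6092569) / 15 = 0.6094328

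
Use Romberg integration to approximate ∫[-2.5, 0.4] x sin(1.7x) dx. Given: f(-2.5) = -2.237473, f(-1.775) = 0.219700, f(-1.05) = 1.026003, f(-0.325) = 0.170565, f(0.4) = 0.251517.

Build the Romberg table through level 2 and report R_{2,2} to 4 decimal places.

R_{0,0} (trapezoid, 1 panel, h=2.9000): -2.879636
R_{1,0} (trapezoid, 2 panels, h=1.4500): 0.047886
R_{2,0} (trapezoid, 4 panels, h=0.7250): 0.306885
R_{1,1} = 0.047886 + (0.047886 − (-2.879636))/3 = 1.023727
R_{2,1} = 0.306885 + (0.306885 − 0.047886)/3 = 0.393218
R_{2,2} = 0.393218 + (0.393218 − 1.023727)/15 = 0.351184

0.3512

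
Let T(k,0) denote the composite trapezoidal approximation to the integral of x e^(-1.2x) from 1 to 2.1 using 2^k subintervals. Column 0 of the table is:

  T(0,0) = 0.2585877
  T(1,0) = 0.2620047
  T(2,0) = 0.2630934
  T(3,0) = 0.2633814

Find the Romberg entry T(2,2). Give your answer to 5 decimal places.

T(1,1) = 0.2620047 + (0.2620047 − 0.2585877)/3 = 0.2631437
T(2,1) = 0.2630934 + (0.2630934 − 0.2620047)/3 = 0.2634563
T(2,2) = (16·0.2634563 − 0.2631437) / 15 = 0.2634771

0.26348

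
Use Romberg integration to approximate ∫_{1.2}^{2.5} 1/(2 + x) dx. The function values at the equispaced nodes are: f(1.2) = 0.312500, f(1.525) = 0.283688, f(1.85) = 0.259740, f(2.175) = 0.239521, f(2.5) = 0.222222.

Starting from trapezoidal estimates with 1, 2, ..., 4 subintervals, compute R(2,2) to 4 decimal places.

0.3409

R(0,0) (trapezoid, 1 panel, h=1.3000): 0.347569
R(1,0) (trapezoid, 2 panels, h=0.6500): 0.342616
R(2,0) (trapezoid, 4 panels, h=0.3250): 0.341351
R(1,1) = 0.342616 + (0.342616 − 0.347569)/3 = 0.340965
R(2,1) = 0.341351 + (0.341351 − 0.342616)/3 = 0.340929
R(2,2) = 0.340929 + (0.340929 − 0.340965)/15 = 0.340927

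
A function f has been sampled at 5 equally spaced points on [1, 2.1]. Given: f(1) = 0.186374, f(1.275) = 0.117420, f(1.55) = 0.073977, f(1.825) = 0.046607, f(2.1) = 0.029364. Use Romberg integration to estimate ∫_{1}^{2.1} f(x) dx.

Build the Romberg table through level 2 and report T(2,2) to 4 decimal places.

0.0935

T(0,0) (trapezoid, 1 panel, h=1.1000): 0.118656
T(1,0) (trapezoid, 2 panels, h=0.5500): 0.100015
T(2,0) (trapezoid, 4 panels, h=0.2750): 0.095115
T(1,1) = 0.100015 + (0.100015 − 0.118656)/3 = 0.093801
T(2,1) = 0.095115 + (0.095115 − 0.100015)/3 = 0.093482
T(2,2) = 0.093482 + (0.093482 − 0.093801)/15 = 0.093461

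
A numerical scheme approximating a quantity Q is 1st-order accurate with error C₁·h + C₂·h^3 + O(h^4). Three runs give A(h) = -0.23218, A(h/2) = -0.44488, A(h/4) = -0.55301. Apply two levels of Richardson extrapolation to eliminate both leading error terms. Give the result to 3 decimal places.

First eliminate the h term (factor 2^1 = 2):
  B₁ = (2·(-0.44488) − (-0.23218))/1 = -0.65758
  B₂ = (2·(-0.55301) − (-0.44488))/1 = -0.66114
Then eliminate the h^3 term (factor 2^3 = 8):
  (8·(-0.66114) − (-0.65758))/7 = -0.66165

-0.662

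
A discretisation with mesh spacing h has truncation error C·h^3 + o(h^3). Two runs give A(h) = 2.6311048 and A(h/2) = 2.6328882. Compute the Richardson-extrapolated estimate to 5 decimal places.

The leading error scales as h^3; refining by a factor of 2 reduces it by 2^3 = 8.
Extrapolated value = (8·A(h/2) − A(h)) / (8 − 1)
= (8·2.6328882 − 2.6311048) / 7
= 18.4320008 / 7 = 2.6331430

2.63314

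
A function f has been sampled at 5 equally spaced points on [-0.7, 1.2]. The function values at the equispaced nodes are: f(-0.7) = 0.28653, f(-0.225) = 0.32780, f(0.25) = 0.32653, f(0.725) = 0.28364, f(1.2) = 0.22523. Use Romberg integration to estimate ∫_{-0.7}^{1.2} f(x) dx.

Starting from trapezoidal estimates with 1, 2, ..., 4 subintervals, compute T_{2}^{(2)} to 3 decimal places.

0.571

T_{0}^{(0)} (trapezoid, 1 panel, h=1.9000): 0.48617
T_{1}^{(0)} (trapezoid, 2 panels, h=0.9500): 0.55329
T_{2}^{(0)} (trapezoid, 4 panels, h=0.4750): 0.56708
T_{1}^{(1)} = 0.55329 + (0.55329 − 0.48617)/3 = 0.57566
T_{2}^{(1)} = 0.56708 + (0.56708 − 0.55329)/3 = 0.57168
T_{2}^{(2)} = 0.57168 + (0.57168 − 0.57566)/15 = 0.57141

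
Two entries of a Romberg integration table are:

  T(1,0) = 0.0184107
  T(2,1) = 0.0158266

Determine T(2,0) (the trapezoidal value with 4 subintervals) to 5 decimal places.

0.01647

From T(2,1) = (4·T(2,0) − T(1,0))/3, solve for T(2,0):
4·T(2,0) = 3·0.0158266 + 0.0184107 = 0.0658905
T(2,0) = 0.0164726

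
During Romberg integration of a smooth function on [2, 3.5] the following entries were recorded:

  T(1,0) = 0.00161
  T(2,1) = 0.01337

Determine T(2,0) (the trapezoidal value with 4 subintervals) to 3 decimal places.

0.010

From T(2,1) = (4·T(2,0) − T(1,0))/3, solve for T(2,0):
4·T(2,0) = 3·0.01337 + 0.00161 = 0.04172
T(2,0) = 0.01043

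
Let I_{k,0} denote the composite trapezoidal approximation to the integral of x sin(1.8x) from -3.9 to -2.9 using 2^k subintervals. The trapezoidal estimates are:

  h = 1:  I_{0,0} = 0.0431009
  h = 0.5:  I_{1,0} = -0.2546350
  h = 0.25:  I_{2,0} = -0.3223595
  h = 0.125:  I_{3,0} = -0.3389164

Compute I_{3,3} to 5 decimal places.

-0.34440

Richardson extrapolation on the trapezoidal column (denominator 4−1=3):
I_{1,1} = -0.2546350 + (-0.2546350 − 0.0431009)/3 = -0.3538803
I_{2,1} = -0.3223595 + (-0.3223595 − (-0.2546350))/3 = -0.3449343
I_{3,1} = (4·(-0.3389164) − (-0.3223595)) / 3 = -0.3444354
I_{2,2} = (16·(-0.3449343) − (-0.3538803)) / 15 = -0.3443379
I_{3,2} = -0.3444354 + (-0.3444354 − (-0.3449343))/15 = -0.3444021
I_{3,3} = -0.3444021 + (-0.3444021 − (-0.3443379))/63 = -0.3444031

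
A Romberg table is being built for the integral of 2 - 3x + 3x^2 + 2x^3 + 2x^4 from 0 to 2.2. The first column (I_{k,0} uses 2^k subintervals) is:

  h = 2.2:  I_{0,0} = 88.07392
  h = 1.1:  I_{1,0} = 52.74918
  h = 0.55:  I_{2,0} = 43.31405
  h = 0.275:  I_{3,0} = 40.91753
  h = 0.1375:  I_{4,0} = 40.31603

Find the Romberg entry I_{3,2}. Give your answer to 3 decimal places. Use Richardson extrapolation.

I_{2,1} = (4·43.31405 − 52.74918) / 3 = 40.16901
I_{3,1} = (4·40.91753 − 43.31405) / 3 = 40.11869
I_{3,2} = (16·40.11869 − 40.16901) / 15 = 40.11534

40.115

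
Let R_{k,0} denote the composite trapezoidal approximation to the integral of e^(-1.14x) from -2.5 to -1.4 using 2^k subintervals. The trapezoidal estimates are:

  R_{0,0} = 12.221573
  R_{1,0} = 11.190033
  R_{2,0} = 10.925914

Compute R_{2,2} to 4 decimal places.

10.8373

Richardson extrapolation on the trapezoidal column (denominator 4−1=3):
R_{1,1} = (4·11.190033 − 12.221573) / 3 = 10.846186
R_{2,1} = (4·10.925914 − 11.190033) / 3 = 10.837874
R_{2,2} = (16·10.837874 − 10.846186) / 15 = 10.837320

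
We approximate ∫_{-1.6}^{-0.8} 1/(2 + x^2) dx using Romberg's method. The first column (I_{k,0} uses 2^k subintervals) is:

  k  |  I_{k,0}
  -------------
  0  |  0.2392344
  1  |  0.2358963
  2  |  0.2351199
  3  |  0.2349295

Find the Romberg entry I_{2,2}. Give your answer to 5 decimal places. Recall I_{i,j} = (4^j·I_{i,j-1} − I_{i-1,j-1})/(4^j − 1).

I_{1,1} = 0.2358963 + (0.2358963 − 0.2392344)/3 = 0.2347836
I_{2,1} = (4·0.2351199 − 0.2358963) / 3 = 0.2348611
I_{2,2} = 0.2348611 + (0.2348611 − 0.2347836)/15 = 0.2348663

0.23487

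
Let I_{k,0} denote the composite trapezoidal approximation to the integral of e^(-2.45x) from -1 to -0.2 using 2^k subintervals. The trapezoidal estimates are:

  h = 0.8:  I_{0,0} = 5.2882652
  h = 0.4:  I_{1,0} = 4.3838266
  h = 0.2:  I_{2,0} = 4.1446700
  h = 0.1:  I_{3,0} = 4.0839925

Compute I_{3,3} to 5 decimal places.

4.06369

Richardson extrapolation on the trapezoidal column (denominator 4−1=3):
I_{1,1} = 4.3838266 + (4.3838266 − 5.2882652)/3 = 4.0823471
I_{2,1} = 4.1446700 + (4.1446700 − 4.3838266)/3 = 4.0649511
I_{3,1} = (4·4.0839925 − 4.1446700) / 3 = 4.0637667
I_{2,2} = (16·4.0649511 − 4.0823471) / 15 = 4.0637914
I_{3,2} = (16·4.0637667 − 4.0649511) / 15 = 4.0636877
I_{3,3} = 4.0636877 + (4.0636877 − 4.0637914)/63 = 4.0636861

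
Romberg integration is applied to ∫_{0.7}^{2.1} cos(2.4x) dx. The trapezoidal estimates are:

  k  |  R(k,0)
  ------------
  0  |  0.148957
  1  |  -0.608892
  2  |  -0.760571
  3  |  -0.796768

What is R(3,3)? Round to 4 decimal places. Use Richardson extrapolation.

-0.8087

R(1,1) = -0.608892 + (-0.608892 − 0.148957)/3 = -0.861508
R(2,1) = (4·(-0.760571) − (-0.608892)) / 3 = -0.811131
R(3,1) = -0.796768 + (-0.796768 − (-0.760571))/3 = -0.808834
R(2,2) = -0.811131 + (-0.811131 − (-0.861508))/15 = -0.807773
R(3,2) = (16·(-0.808834) − (-0.811131)) / 15 = -0.808681
R(3,3) = (64·(-0.808681) − (-0.807773)) / 63 = -0.808695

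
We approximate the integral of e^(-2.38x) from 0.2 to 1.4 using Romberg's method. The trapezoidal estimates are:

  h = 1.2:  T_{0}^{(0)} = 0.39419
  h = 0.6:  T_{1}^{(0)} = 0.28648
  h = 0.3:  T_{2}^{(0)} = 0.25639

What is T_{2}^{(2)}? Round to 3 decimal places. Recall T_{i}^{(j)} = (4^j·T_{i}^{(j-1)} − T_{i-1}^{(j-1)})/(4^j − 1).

0.246

T_{1}^{(1)} = (4·0.28648 − 0.39419) / 3 = 0.25058
T_{2}^{(1)} = 0.25639 + (0.25639 − 0.28648)/3 = 0.24636
T_{2}^{(2)} = 0.24636 + (0.24636 − 0.25058)/15 = 0.24608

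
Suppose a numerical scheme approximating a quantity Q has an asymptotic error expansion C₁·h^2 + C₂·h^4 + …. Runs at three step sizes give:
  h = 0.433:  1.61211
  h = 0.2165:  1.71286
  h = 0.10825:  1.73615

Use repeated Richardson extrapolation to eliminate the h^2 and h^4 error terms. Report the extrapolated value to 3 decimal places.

1.744

First eliminate the h^2 term (factor 2^2 = 4):
  B₁ = (4·1.71286 − 1.61211)/3 = 1.74644
  B₂ = (4·1.73615 − 1.71286)/3 = 1.74391
Then eliminate the h^4 term (factor 2^4 = 16):
  (16·1.74391 − 1.74644)/15 = 1.74374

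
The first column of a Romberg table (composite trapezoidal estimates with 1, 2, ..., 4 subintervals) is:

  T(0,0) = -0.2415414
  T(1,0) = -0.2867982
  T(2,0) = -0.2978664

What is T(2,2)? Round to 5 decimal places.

T(1,1) = (4·(-0.2867982) − (-0.2415414)) / 3 = -0.3018838
T(2,1) = -0.2978664 + (-0.2978664 − (-0.2867982))/3 = -0.3015558
T(2,2) = -0.3015558 + (-0.3015558 − (-0.3018838))/15 = -0.3015339
(Column j=1 coincides with Simpson's rule on the same nodes.)

-0.30153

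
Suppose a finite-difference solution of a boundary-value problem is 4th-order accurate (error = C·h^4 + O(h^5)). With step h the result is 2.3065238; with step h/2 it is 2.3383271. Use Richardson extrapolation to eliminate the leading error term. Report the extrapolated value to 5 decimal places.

2.34045

The leading error scales as h^4; refining by a factor of 2 reduces it by 2^4 = 16.
Extrapolated value = (16·A(h/2) − A(h)) / (16 − 1)
= (16·2.3383271 − 2.3065238) / 15
= 35.1067098 / 15 = 2.3404473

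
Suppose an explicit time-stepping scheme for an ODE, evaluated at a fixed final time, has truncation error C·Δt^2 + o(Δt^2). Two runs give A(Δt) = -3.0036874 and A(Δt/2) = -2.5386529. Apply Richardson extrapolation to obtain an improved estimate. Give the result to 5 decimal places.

Extrapolated value = (4·A(Δt/2) − A(Δt)) / (4 − 1)
= (4·(-2.5386529) − (-3.0036874)) / 3
= -7.1509242 / 3 = -2.3836414

-2.38364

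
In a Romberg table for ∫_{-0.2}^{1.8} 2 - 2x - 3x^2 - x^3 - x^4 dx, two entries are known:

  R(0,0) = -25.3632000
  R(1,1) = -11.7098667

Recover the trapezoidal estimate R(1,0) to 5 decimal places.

-15.12320

From R(1,1) = (4·R(1,0) − R(0,0))/3, solve for R(1,0):
4·R(1,0) = 3·(-11.7098667) + (-25.3632000) = -60.4928001
R(1,0) = -15.1232000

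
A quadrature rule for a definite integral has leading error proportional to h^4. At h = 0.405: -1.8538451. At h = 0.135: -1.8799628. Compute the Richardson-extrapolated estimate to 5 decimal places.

-1.88029

Extrapolated value = (81·A(h/3) − A(h)) / (81 − 1)
= (81·(-1.8799628) − (-1.8538451)) / 80
= -150.4231417 / 80 = -1.8802893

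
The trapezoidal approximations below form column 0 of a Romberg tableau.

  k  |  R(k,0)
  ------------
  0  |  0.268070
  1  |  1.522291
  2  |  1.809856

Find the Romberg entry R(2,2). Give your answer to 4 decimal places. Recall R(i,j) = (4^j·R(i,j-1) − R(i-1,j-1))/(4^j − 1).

1.9034

Richardson extrapolation on the trapezoidal column (denominator 4−1=3):
R(1,1) = 1.522291 + (1.522291 − 0.268070)/3 = 1.940365
R(2,1) = 1.809856 + (1.809856 − 1.522291)/3 = 1.905711
R(2,2) = 1.905711 + (1.905711 − 1.940365)/15 = 1.903401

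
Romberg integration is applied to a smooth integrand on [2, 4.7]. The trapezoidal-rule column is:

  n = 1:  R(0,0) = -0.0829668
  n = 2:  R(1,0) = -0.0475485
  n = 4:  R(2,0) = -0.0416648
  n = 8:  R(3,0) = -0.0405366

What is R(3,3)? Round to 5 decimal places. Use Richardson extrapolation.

Richardson extrapolation on the trapezoidal column (denominator 4−1=3):
R(1,1) = -0.0475485 + (-0.0475485 − (-0.0829668))/3 = -0.0357424
R(2,1) = -0.0416648 + (-0.0416648 − (-0.0475485))/3 = -0.0397036
R(3,1) = (4·(-0.0405366) − (-0.0416648)) / 3 = -0.0401605
R(2,2) = (16·(-0.0397036) − (-0.0357424)) / 15 = -0.0399677
R(3,2) = -0.0401605 + (-0.0401605 − (-0.0397036))/15 = -0.0401910
R(3,3) = (64·(-0.0401910) − (-0.0399677)) / 63 = -0.0401945

-0.04019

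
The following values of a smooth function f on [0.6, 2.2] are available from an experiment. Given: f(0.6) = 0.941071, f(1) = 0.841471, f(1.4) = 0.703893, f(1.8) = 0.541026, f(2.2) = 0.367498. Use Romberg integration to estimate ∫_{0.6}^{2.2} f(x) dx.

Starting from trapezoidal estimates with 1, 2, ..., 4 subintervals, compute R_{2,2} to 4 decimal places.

R_{0,0} (trapezoid, 1 panel, h=1.6000): 1.046855
R_{1,0} (trapezoid, 2 panels, h=0.8000): 1.086542
R_{2,0} (trapezoid, 4 panels, h=0.4000): 1.096270
R_{1,1} = 1.086542 + (1.086542 − 1.046855)/3 = 1.099771
R_{2,1} = 1.096270 + (1.096270 − 1.086542)/3 = 1.099513
R_{2,2} = 1.099513 + (1.099513 − 1.099771)/15 = 1.099496

1.0995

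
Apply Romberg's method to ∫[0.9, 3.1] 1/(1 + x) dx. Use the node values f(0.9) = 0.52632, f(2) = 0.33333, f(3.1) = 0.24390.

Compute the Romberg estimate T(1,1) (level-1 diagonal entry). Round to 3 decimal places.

T(0,0) (trapezoid, 1 panel, h=2.2000): 0.84724
T(1,0) (trapezoid, 2 panels, h=1.1000): 0.79028
T(1,1) = 0.79028 + (0.79028 − 0.84724)/3 = 0.77129

0.771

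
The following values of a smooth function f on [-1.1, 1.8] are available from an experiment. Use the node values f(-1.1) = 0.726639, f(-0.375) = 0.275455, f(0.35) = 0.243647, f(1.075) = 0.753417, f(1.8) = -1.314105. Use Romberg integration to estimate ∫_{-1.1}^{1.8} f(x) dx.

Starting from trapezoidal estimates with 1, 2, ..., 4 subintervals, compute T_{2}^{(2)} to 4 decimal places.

T_{0}^{(0)} (trapezoid, 1 panel, h=2.9000): -0.851826
T_{1}^{(0)} (trapezoid, 2 panels, h=1.4500): -0.072625
T_{2}^{(0)} (trapezoid, 4 panels, h=0.7250): 0.709620
T_{1}^{(1)} = -0.072625 + (-0.072625 − (-0.851826))/3 = 0.187109
T_{2}^{(1)} = 0.709620 + (0.709620 − (-0.072625))/3 = 0.970368
T_{2}^{(2)} = 0.970368 + (0.970368 − 0.187109)/15 = 1.022585

1.0226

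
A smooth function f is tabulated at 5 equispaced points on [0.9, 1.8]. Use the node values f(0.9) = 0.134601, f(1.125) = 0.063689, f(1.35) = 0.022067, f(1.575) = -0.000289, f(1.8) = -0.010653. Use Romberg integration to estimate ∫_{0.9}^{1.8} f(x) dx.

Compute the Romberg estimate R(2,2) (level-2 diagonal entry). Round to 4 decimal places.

0.0316

R(0,0) (trapezoid, 1 panel, h=0.9000): 0.055777
R(1,0) (trapezoid, 2 panels, h=0.4500): 0.037818
R(2,0) (trapezoid, 4 panels, h=0.2250): 0.033174
R(1,1) = 0.037818 + (0.037818 − 0.055777)/3 = 0.031832
R(2,1) = 0.033174 + (0.033174 − 0.037818)/3 = 0.031626
R(2,2) = 0.031626 + (0.031626 − 0.031832)/15 = 0.031612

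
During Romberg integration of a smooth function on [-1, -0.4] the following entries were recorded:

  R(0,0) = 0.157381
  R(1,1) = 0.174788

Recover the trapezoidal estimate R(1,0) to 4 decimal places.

0.1704

From R(1,1) = (4·R(1,0) − R(0,0))/3, solve for R(1,0):
4·R(1,0) = 3·0.174788 + 0.157381 = 0.681745
R(1,0) = 0.170436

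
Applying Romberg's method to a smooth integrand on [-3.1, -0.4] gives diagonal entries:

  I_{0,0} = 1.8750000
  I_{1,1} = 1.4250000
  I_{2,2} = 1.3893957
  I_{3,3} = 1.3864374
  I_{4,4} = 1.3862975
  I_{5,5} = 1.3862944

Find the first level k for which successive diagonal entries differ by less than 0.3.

k = 2

|I_{1,1} − I_{0,0}| = 0.4500000 ≥ 0.3
|I_{2,2} − I_{1,1}| = 0.0356043 < 0.3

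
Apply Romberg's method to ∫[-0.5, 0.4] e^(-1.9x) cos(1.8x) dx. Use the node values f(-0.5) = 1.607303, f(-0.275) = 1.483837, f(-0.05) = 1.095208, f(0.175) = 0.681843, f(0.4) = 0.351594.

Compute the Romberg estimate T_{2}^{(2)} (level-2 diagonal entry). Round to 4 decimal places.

T_{0}^{(0)} (trapezoid, 1 panel, h=0.9000): 0.881504
T_{1}^{(0)} (trapezoid, 2 panels, h=0.4500): 0.933595
T_{2}^{(0)} (trapezoid, 4 panels, h=0.2250): 0.954076
T_{1}^{(1)} = 0.933595 + (0.933595 − 0.881504)/3 = 0.950959
T_{2}^{(1)} = 0.954076 + (0.954076 − 0.933595)/3 = 0.960903
T_{2}^{(2)} = 0.960903 + (0.960903 − 0.950959)/15 = 0.961566

0.9616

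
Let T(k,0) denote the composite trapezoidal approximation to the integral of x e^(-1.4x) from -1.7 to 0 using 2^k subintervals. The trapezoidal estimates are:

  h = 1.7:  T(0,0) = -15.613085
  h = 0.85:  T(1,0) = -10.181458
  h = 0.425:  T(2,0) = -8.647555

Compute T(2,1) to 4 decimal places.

-8.1363

T(2,1) = -8.647555 + (-8.647555 − (-10.181458))/3 = -8.136254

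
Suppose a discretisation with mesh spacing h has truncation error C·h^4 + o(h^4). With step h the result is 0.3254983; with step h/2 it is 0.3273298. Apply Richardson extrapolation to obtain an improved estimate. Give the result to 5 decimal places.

0.32745

The leading error scales as h^4; refining by a factor of 2 reduces it by 2^4 = 16.
Extrapolated value = (16·A(h/2) − A(h)) / (16 − 1)
= (16·0.3273298 − 0.3254983) / 15
= 4.9117785 / 15 = 0.3274519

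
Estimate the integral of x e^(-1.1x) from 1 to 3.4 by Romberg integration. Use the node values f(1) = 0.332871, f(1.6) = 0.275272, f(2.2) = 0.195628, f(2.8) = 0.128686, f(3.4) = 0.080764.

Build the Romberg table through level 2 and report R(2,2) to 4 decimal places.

0.4845

R(0,0) (trapezoid, 1 panel, h=2.4000): 0.496362
R(1,0) (trapezoid, 2 panels, h=1.2000): 0.482935
R(2,0) (trapezoid, 4 panels, h=0.6000): 0.483842
R(1,1) = 0.482935 + (0.482935 − 0.496362)/3 = 0.478459
R(2,1) = 0.483842 + (0.483842 − 0.482935)/3 = 0.484144
R(2,2) = 0.484144 + (0.484144 − 0.478459)/15 = 0.484523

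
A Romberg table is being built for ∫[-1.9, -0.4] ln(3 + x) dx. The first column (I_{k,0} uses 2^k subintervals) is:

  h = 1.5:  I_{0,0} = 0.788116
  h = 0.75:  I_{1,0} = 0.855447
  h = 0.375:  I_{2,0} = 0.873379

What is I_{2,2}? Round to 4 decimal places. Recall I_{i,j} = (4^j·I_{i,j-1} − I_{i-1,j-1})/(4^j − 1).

0.8795

Richardson extrapolation on the trapezoidal column (denominator 4−1=3):
I_{1,1} = 0.855447 + (0.855447 − 0.788116)/3 = 0.877891
I_{2,1} = 0.873379 + (0.873379 − 0.855447)/3 = 0.879356
I_{2,2} = (16·0.879356 − 0.877891) / 15 = 0.879454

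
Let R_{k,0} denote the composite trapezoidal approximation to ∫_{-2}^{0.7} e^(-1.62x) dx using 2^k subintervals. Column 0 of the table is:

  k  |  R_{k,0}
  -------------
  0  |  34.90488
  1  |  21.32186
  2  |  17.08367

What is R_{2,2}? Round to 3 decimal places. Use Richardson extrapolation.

15.596

Richardson extrapolation on the trapezoidal column (denominator 4−1=3):
R_{1,1} = (4·21.32186 − 34.90488) / 3 = 16.79419
R_{2,1} = 17.08367 + (17.08367 − 21.32186)/3 = 15.67094
R_{2,2} = 15.67094 + (15.67094 − 16.79419)/15 = 15.59606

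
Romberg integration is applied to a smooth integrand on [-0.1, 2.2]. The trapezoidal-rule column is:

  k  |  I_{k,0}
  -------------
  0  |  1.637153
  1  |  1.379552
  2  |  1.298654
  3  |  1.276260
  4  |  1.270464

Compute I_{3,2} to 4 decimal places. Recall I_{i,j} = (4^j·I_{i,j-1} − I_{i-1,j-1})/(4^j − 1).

1.2686

Richardson extrapolation on the trapezoidal column (denominator 4−1=3):
I_{2,1} = 1.298654 + (1.298654 − 1.379552)/3 = 1.271688
I_{3,1} = 1.276260 + (1.276260 − 1.298654)/3 = 1.268795
I_{3,2} = (16·1.268795 − 1.271688) / 15 = 1.268602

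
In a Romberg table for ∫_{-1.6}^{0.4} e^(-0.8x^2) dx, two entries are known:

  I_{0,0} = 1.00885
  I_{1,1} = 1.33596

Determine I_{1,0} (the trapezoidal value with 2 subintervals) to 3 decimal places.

From I_{1,1} = (4·I_{1,0} − I_{0,0})/3, solve for I_{1,0}:
4·I_{1,0} = 3·1.33596 + 1.00885 = 5.01673
I_{1,0} = 1.25418

1.254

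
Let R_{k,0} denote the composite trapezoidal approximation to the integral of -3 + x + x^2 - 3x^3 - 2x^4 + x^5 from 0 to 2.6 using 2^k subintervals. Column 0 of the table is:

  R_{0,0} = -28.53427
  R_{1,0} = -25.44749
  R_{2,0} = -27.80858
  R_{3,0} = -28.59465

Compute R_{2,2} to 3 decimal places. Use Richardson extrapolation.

-28.874

R_{1,1} = -25.44749 + (-25.44749 − (-28.53427))/3 = -24.41856
R_{2,1} = (4·(-27.80858) − (-25.44749)) / 3 = -28.59561
R_{2,2} = -28.59561 + (-28.59561 − (-24.41856))/15 = -28.87408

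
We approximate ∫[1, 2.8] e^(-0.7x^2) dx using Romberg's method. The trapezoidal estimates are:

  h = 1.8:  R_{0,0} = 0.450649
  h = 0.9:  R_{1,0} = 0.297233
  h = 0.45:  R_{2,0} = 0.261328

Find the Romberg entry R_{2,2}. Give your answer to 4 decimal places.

0.2496

Richardson extrapolation on the trapezoidal column (denominator 4−1=3):
R_{1,1} = (4·0.297233 − 0.450649) / 3 = 0.246094
R_{2,1} = 0.261328 + (0.261328 − 0.297233)/3 = 0.249360
R_{2,2} = (16·0.249360 − 0.246094) / 15 = 0.249578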